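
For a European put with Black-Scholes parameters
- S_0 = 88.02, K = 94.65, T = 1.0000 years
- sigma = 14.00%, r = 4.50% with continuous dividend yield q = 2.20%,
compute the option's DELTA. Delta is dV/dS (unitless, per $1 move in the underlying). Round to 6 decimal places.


d1 = -0.2844415448; d2 = -0.4244415448
phi(d1) = 0.3831257444; exp(-qT) = 0.9782402351; exp(-rT) = 0.9559974818
N(-d1) = 0.6119639875
Delta = -exp(-qT) * N(-d1) = -0.9782402351 * 0.6119639875 = -0.598648

Answer: Delta = -0.598648


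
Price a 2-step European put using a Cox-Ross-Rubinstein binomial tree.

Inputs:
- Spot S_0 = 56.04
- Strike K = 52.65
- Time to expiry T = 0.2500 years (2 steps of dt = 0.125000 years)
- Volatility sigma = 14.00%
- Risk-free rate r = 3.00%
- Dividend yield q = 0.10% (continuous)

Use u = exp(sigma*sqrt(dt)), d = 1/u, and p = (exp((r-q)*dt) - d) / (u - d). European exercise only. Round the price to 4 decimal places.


dt = T/N = 0.125000
u = exp(sigma*sqrt(dt)) = 1.050743; d = 1/u = 0.951708
p = (exp((r-q)*dt) - d) / (u - d) = 0.524298
Discount per step: exp(-r*dt) = 0.996257
Stock lattice S(k, i) with i counting down-moves:
  k=0: S(0,0) = 56.0400
  k=1: S(1,0) = 58.8836; S(1,1) = 53.3337
  k=2: S(2,0) = 61.8716; S(2,1) = 56.0400; S(2,2) = 50.7581
Terminal payoffs V(N, i) = max(K - S_T, 0):
  V(2,0) = 0.000000; V(2,1) = 0.000000; V(2,2) = 1.891922
Backward induction: V(k, i) = exp(-r*dt) * [p * V(k+1, i) + (1-p) * V(k+1, i+1)].
  V(1,0) = exp(-r*dt) * [p*0.000000 + (1-p)*0.000000] = 0.000000
  V(1,1) = exp(-r*dt) * [p*0.000000 + (1-p)*1.891922] = 0.896623
  V(0,0) = exp(-r*dt) * [p*0.000000 + (1-p)*0.896623] = 0.424929

Answer: Price = V(0,0) = 0.4249


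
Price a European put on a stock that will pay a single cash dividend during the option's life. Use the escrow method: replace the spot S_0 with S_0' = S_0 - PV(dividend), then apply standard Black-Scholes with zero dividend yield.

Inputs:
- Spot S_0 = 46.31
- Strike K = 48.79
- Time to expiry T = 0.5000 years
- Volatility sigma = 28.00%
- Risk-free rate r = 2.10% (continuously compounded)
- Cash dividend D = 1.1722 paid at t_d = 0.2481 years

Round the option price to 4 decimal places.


PV(D) = D * exp(-r * t_d) = 1.1722 * 0.99480345 = 1.16610860
S_0' = S_0 - PV(D) = 46.3100 - 1.16610860 = 45.14389140
d1 = (ln(S_0'/K) + (r + sigma^2/2)*T) / (sigma*sqrt(T)) = -0.24026680
d2 = d1 - sigma*sqrt(T) = -0.43825670
exp(-rT) = 0.98955493
N(-d1) = 0.59493828; N(-d2) = 0.66939989
P = K * exp(-rT) * N(-d2) - S_0' * N(-d1) = 48.7900 * 0.98955493 * 0.66939989 - 45.14389140 * 0.59493828 = 5.4611

Answer: Price = 5.4611


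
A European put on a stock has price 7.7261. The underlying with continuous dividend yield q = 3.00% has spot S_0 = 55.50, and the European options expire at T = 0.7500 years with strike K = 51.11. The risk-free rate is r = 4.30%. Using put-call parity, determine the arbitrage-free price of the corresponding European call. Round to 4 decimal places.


Put-call parity: C - P = S_0 * exp(-qT) - K * exp(-rT).
S_0 * exp(-qT) = 55.5000 * 0.97775124 = 54.26519366
K * exp(-rT) = 51.1100 * 0.96826449 = 49.48799786
C = P + S*exp(-qT) - K*exp(-rT)
C = 7.7261 + 54.26519366 - 49.48799786 = 12.5033

Answer: Call price = 12.5033


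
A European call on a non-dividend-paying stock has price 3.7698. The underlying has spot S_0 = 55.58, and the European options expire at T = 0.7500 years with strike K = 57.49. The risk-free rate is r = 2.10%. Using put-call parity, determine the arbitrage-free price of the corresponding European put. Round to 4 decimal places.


Put-call parity: C - P = S_0 * exp(-qT) - K * exp(-rT).
S_0 * exp(-qT) = 55.5800 * 1.00000000 = 55.58000000
K * exp(-rT) = 57.4900 * 0.98437338 = 56.59162577
P = C - S*exp(-qT) + K*exp(-rT)
P = 3.7698 - 55.58000000 + 56.59162577 = 4.7814

Answer: Put price = 4.7814


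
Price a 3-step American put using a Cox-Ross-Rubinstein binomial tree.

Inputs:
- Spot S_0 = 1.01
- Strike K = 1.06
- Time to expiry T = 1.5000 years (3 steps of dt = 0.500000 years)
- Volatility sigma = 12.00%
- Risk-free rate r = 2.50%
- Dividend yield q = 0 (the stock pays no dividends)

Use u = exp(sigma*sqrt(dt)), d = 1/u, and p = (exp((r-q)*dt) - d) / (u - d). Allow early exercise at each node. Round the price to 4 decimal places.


Answer: Price = V(0,0) = 0.0724

Derivation:
dt = T/N = 0.500000
u = exp(sigma*sqrt(dt)) = 1.088557; d = 1/u = 0.918647
p = (exp((r-q)*dt) - d) / (u - d) = 0.552830
Discount per step: exp(-r*dt) = 0.987578
Stock lattice S(k, i) with i counting down-moves:
  k=0: S(0,0) = 1.0100
  k=1: S(1,0) = 1.0994; S(1,1) = 0.9278
  k=2: S(2,0) = 1.1968; S(2,1) = 1.0100; S(2,2) = 0.8524
  k=3: S(3,0) = 1.3028; S(3,1) = 1.0994; S(3,2) = 0.9278; S(3,3) = 0.7830
Terminal payoffs V(N, i) = max(K - S_T, 0):
  V(3,0) = 0.000000; V(3,1) = 0.000000; V(3,2) = 0.132166; V(3,3) = 0.276989
Backward induction: V(k, i) = exp(-r*dt) * [p * V(k+1, i) + (1-p) * V(k+1, i+1)]; then take max(V_cont, immediate exercise) for American.
  V(2,0) = exp(-r*dt) * [p*0.000000 + (1-p)*0.000000] = 0.000000; exercise = 0.000000; V(2,0) = max -> 0.000000
  V(2,1) = exp(-r*dt) * [p*0.000000 + (1-p)*0.132166] = 0.058367; exercise = 0.050000; V(2,1) = max -> 0.058367
  V(2,2) = exp(-r*dt) * [p*0.132166 + (1-p)*0.276989] = 0.194480; exercise = 0.207648; V(2,2) = max -> 0.207648
  V(1,0) = exp(-r*dt) * [p*0.000000 + (1-p)*0.058367] = 0.025776; exercise = 0.000000; V(1,0) = max -> 0.025776
  V(1,1) = exp(-r*dt) * [p*0.058367 + (1-p)*0.207648] = 0.123566; exercise = 0.132166; V(1,1) = max -> 0.132166
  V(0,0) = exp(-r*dt) * [p*0.025776 + (1-p)*0.132166] = 0.072439; exercise = 0.050000; V(0,0) = max -> 0.072439


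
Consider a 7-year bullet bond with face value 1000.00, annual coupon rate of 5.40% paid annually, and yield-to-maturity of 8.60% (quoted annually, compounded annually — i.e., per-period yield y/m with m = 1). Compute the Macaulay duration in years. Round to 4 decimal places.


Coupon per period c = face * coupon_rate / m = 54.000000
Periods per year m = 1; per-period yield y/m = 0.086000
Number of cashflows N = 7
Cashflows (t years, CF_t, discount factor 1/(1+y/m)^(m*t), PV):
  t = 1.0000: CF_t = 54.000000, DF = 0.920810, PV = 49.723757
  t = 2.0000: CF_t = 54.000000, DF = 0.847892, PV = 45.786148
  t = 3.0000: CF_t = 54.000000, DF = 0.780747, PV = 42.160357
  t = 4.0000: CF_t = 54.000000, DF = 0.718920, PV = 38.821692
  t = 5.0000: CF_t = 54.000000, DF = 0.661989, PV = 35.747414
  t = 6.0000: CF_t = 54.000000, DF = 0.609566, PV = 32.916588
  t = 7.0000: CF_t = 1054.000000, DF = 0.561295, PV = 591.604998
Price P = sum_t PV_t = 836.760954
Macaulay numerator sum_t t * PV_t:
  t * PV_t at t = 1.0000: 49.723757
  t * PV_t at t = 2.0000: 91.572296
  t * PV_t at t = 3.0000: 126.481072
  t * PV_t at t = 4.0000: 155.286768
  t * PV_t at t = 5.0000: 178.737071
  t * PV_t at t = 6.0000: 197.499526
  t * PV_t at t = 7.0000: 4141.234984
Macaulay duration D = (sum_t t * PV_t) / P = 4940.535475 / 836.760954 = 5.904357

Answer: Macaulay duration = 5.9044 years


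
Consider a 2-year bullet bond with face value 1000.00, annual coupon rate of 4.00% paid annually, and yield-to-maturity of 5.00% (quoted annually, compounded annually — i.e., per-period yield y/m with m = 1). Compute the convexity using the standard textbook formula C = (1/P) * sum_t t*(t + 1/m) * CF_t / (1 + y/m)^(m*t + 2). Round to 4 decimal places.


Answer: Convexity = 5.3013

Derivation:
Coupon per period c = face * coupon_rate / m = 40.000000
Periods per year m = 1; per-period yield y/m = 0.050000
Number of cashflows N = 2
Cashflows (t years, CF_t, discount factor 1/(1+y/m)^(m*t), PV):
  t = 1.0000: CF_t = 40.000000, DF = 0.952381, PV = 38.095238
  t = 2.0000: CF_t = 1040.000000, DF = 0.907029, PV = 943.310658
Price P = sum_t PV_t = 981.405896
Convexity numerator sum_t t*(t + 1/m) * CF_t / (1+y/m)^(m*t + 2):
  t = 1.0000: term = 69.107008
  t = 2.0000: term = 5133.663443
Convexity = (1/P) * sum = 5202.770451 / 981.405896 = 5.301344


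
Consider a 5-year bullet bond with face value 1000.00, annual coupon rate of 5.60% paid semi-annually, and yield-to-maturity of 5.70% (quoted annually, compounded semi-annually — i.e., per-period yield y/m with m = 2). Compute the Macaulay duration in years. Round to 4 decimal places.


Answer: Macaulay duration = 4.4281 years

Derivation:
Coupon per period c = face * coupon_rate / m = 28.000000
Periods per year m = 2; per-period yield y/m = 0.028500
Number of cashflows N = 10
Cashflows (t years, CF_t, discount factor 1/(1+y/m)^(m*t), PV):
  t = 0.5000: CF_t = 28.000000, DF = 0.972290, PV = 27.224113
  t = 1.0000: CF_t = 28.000000, DF = 0.945347, PV = 26.469726
  t = 1.5000: CF_t = 28.000000, DF = 0.919152, PV = 25.736243
  t = 2.0000: CF_t = 28.000000, DF = 0.893682, PV = 25.023085
  t = 2.5000: CF_t = 28.000000, DF = 0.868917, PV = 24.329689
  t = 3.0000: CF_t = 28.000000, DF = 0.844840, PV = 23.655507
  t = 3.5000: CF_t = 28.000000, DF = 0.821429, PV = 23.000007
  t = 4.0000: CF_t = 28.000000, DF = 0.798667, PV = 22.362670
  t = 4.5000: CF_t = 28.000000, DF = 0.776536, PV = 21.742995
  t = 5.0000: CF_t = 1028.000000, DF = 0.755018, PV = 776.158029
Price P = sum_t PV_t = 995.702062
Macaulay numerator sum_t t * PV_t:
  t * PV_t at t = 0.5000: 13.612056
  t * PV_t at t = 1.0000: 26.469726
  t * PV_t at t = 1.5000: 38.604364
  t * PV_t at t = 2.0000: 50.046170
  t * PV_t at t = 2.5000: 60.824222
  t * PV_t at t = 3.0000: 70.966520
  t * PV_t at t = 3.5000: 80.500023
  t * PV_t at t = 4.0000: 89.450682
  t * PV_t at t = 4.5000: 97.843478
  t * PV_t at t = 5.0000: 3880.790144
Macaulay duration D = (sum_t t * PV_t) / P = 4409.107384 / 995.702062 = 4.428139


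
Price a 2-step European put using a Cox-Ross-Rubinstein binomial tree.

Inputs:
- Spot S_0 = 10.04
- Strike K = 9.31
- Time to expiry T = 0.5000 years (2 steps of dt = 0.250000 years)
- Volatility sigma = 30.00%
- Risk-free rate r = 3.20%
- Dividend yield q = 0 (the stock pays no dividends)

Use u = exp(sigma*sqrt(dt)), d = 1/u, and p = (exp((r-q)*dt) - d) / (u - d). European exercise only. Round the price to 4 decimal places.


dt = T/N = 0.250000
u = exp(sigma*sqrt(dt)) = 1.161834; d = 1/u = 0.860708
p = (exp((r-q)*dt) - d) / (u - d) = 0.489244
Discount per step: exp(-r*dt) = 0.992032
Stock lattice S(k, i) with i counting down-moves:
  k=0: S(0,0) = 10.0400
  k=1: S(1,0) = 11.6648; S(1,1) = 8.6415
  k=2: S(2,0) = 13.5526; S(2,1) = 10.0400; S(2,2) = 7.4378
Terminal payoffs V(N, i) = max(K - S_T, 0):
  V(2,0) = 0.000000; V(2,1) = 0.000000; V(2,2) = 1.872185
Backward induction: V(k, i) = exp(-r*dt) * [p * V(k+1, i) + (1-p) * V(k+1, i+1)].
  V(1,0) = exp(-r*dt) * [p*0.000000 + (1-p)*0.000000] = 0.000000
  V(1,1) = exp(-r*dt) * [p*0.000000 + (1-p)*1.872185] = 0.948611
  V(0,0) = exp(-r*dt) * [p*0.000000 + (1-p)*0.948611] = 0.480649

Answer: Price = V(0,0) = 0.4806


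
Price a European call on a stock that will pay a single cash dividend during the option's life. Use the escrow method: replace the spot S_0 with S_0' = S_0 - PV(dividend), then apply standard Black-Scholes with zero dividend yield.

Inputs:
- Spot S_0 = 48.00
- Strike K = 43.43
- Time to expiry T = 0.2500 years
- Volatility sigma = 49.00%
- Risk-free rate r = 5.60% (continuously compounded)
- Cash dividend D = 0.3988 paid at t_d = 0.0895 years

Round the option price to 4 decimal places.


Answer: Price = 7.1987

Derivation:
PV(D) = D * exp(-r * t_d) = 0.3988 * 0.99500054 = 0.39680621
S_0' = S_0 - PV(D) = 48.0000 - 0.39680621 = 47.60319379
d1 = (ln(S_0'/K) + (r + sigma^2/2)*T) / (sigma*sqrt(T)) = 0.55413024
d2 = d1 - sigma*sqrt(T) = 0.30913024
exp(-rT) = 0.98609754
N(d1) = 0.71025514; N(d2) = 0.62138877
C = S_0' * N(d1) - K * exp(-rT) * N(d2) = 47.60319379 * 0.71025514 - 43.4300 * 0.98609754 * 0.62138877 = 7.1987


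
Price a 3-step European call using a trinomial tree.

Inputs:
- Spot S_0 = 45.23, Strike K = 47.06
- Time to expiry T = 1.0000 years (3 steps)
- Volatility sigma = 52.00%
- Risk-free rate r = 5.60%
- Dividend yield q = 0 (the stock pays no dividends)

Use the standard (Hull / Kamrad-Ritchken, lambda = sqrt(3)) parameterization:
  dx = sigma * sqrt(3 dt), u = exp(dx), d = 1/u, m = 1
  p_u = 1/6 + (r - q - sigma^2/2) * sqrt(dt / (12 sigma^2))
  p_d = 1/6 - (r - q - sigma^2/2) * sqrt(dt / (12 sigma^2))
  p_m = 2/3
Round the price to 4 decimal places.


Answer: Price = V(0,0) = 8.9866

Derivation:
dt = T/N = 0.333333; dx = sigma*sqrt(3*dt) = 0.520000
u = exp(dx) = 1.682028; d = 1/u = 0.594521
p_u = 0.141282, p_m = 0.666667, p_d = 0.192051
Discount per step: exp(-r*dt) = 0.981506
Stock lattice S(k, j) with j the centered position index:
  k=0: S(0,+0) = 45.2300
  k=1: S(1,-1) = 26.8902; S(1,+0) = 45.2300; S(1,+1) = 76.0781
  k=2: S(2,-2) = 15.9868; S(2,-1) = 26.8902; S(2,+0) = 45.2300; S(2,+1) = 76.0781; S(2,+2) = 127.9655
  k=3: S(3,-3) = 9.5045; S(3,-2) = 15.9868; S(3,-1) = 26.8902; S(3,+0) = 45.2300; S(3,+1) = 76.0781; S(3,+2) = 127.9655; S(3,+3) = 215.2415
Terminal payoffs V(N, j) = max(S_T - K, 0):
  V(3,-3) = 0.000000; V(3,-2) = 0.000000; V(3,-1) = 0.000000; V(3,+0) = 0.000000; V(3,+1) = 29.018111; V(3,+2) = 80.905486; V(3,+3) = 168.181485
Backward induction: V(k, j) = exp(-r*dt) * [p_u * V(k+1, j+1) + p_m * V(k+1, j) + p_d * V(k+1, j-1)]
  V(2,-2) = exp(-r*dt) * [p_u*0.000000 + p_m*0.000000 + p_d*0.000000] = 0.000000
  V(2,-1) = exp(-r*dt) * [p_u*0.000000 + p_m*0.000000 + p_d*0.000000] = 0.000000
  V(2,+0) = exp(-r*dt) * [p_u*29.018111 + p_m*0.000000 + p_d*0.000000] = 4.023920
  V(2,+1) = exp(-r*dt) * [p_u*80.905486 + p_m*29.018111 + p_d*0.000000] = 30.206745
  V(2,+2) = exp(-r*dt) * [p_u*168.181485 + p_m*80.905486 + p_d*29.018111] = 81.731007
  V(1,-1) = exp(-r*dt) * [p_u*4.023920 + p_m*0.000000 + p_d*0.000000] = 0.557994
  V(1,+0) = exp(-r*dt) * [p_u*30.206745 + p_m*4.023920 + p_d*0.000000] = 6.821749
  V(1,+1) = exp(-r*dt) * [p_u*81.731007 + p_m*30.206745 + p_d*4.023920] = 31.857495
  V(0,+0) = exp(-r*dt) * [p_u*31.857495 + p_m*6.821749 + p_d*0.557994] = 8.986564


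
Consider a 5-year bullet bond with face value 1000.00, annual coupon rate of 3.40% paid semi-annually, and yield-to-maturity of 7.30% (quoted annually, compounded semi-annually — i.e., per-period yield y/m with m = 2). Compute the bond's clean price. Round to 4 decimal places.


Answer: Price = 839.0454

Derivation:
Coupon per period c = face * coupon_rate / m = 17.000000
Periods per year m = 2; per-period yield y/m = 0.036500
Number of cashflows N = 10
Cashflows (t years, CF_t, discount factor 1/(1+y/m)^(m*t), PV):
  t = 0.5000: CF_t = 17.000000, DF = 0.964785, PV = 16.401351
  t = 1.0000: CF_t = 17.000000, DF = 0.930811, PV = 15.823783
  t = 1.5000: CF_t = 17.000000, DF = 0.898033, PV = 15.266553
  t = 2.0000: CF_t = 17.000000, DF = 0.866409, PV = 14.728947
  t = 2.5000: CF_t = 17.000000, DF = 0.835898, PV = 14.210272
  t = 3.0000: CF_t = 17.000000, DF = 0.806462, PV = 13.709862
  t = 3.5000: CF_t = 17.000000, DF = 0.778063, PV = 13.227074
  t = 4.0000: CF_t = 17.000000, DF = 0.750664, PV = 12.761287
  t = 4.5000: CF_t = 17.000000, DF = 0.724230, PV = 12.311902
  t = 5.0000: CF_t = 1017.000000, DF = 0.698726, PV = 710.604394
Price P = sum_t PV_t = 839.045425


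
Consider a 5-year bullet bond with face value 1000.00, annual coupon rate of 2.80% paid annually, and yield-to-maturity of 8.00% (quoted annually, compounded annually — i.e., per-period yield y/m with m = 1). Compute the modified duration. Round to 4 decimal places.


Coupon per period c = face * coupon_rate / m = 28.000000
Periods per year m = 1; per-period yield y/m = 0.080000
Number of cashflows N = 5
Cashflows (t years, CF_t, discount factor 1/(1+y/m)^(m*t), PV):
  t = 1.0000: CF_t = 28.000000, DF = 0.925926, PV = 25.925926
  t = 2.0000: CF_t = 28.000000, DF = 0.857339, PV = 24.005487
  t = 3.0000: CF_t = 28.000000, DF = 0.793832, PV = 22.227303
  t = 4.0000: CF_t = 28.000000, DF = 0.735030, PV = 20.580836
  t = 5.0000: CF_t = 1028.000000, DF = 0.680583, PV = 699.639527
Price P = sum_t PV_t = 792.379078
First compute Macaulay numerator sum_t t * PV_t:
  t * PV_t at t = 1.0000: 25.925926
  t * PV_t at t = 2.0000: 48.010974
  t * PV_t at t = 3.0000: 66.681908
  t * PV_t at t = 4.0000: 82.323344
  t * PV_t at t = 5.0000: 3498.197633
Macaulay duration D = 3721.139784 / 792.379078 = 4.696161
Modified duration = D / (1 + y/m) = 4.696161 / (1 + 0.080000) = 4.348297

Answer: Modified duration = 4.3483


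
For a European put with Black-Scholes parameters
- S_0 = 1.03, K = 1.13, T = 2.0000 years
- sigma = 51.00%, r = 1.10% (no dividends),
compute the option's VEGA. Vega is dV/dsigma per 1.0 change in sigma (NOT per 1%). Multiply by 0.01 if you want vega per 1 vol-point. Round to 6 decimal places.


Answer: Vega = 0.561412

Derivation:
d1 = 0.2626571286; d2 = -0.4585917882
phi(d1) = 0.3854156499; exp(-qT) = 1.0000000000; exp(-rT) = 0.9782402351
Vega = S * exp(-qT) * phi(d1) * sqrt(T) = 1.0300 * 1.0000000000 * 0.3854156499 * 1.4142135624 = 0.561412


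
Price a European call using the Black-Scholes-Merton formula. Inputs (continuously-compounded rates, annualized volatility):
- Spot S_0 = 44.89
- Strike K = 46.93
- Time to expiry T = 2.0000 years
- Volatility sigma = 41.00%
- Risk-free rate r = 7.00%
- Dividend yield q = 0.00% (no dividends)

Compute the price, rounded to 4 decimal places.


Answer: Price = 11.9477

Derivation:
d1 = (ln(S/K) + (r - q + 0.5*sigma^2) * T) / (sigma * sqrt(T)) = 0.45471782
d2 = d1 - sigma * sqrt(T) = -0.12510974
exp(-rT) = 0.86935824; exp(-qT) = 1.00000000
C = S_0 * exp(-qT) * N(d1) - K * exp(-rT) * N(d2)
N(d1) = 0.67534387; N(d2) = 0.45021834
C = 44.8900 * 1.00000000 * 0.67534387 - 46.9300 * 0.86935824 * 0.45021834 = 11.9477


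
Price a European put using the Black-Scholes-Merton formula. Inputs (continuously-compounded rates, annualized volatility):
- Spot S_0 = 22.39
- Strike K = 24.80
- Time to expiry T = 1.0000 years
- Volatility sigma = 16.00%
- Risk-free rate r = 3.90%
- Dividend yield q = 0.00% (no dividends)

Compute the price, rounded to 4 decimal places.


d1 = (ln(S/K) + (r - q + 0.5*sigma^2) * T) / (sigma * sqrt(T)) = -0.31518264
d2 = d1 - sigma * sqrt(T) = -0.47518264
exp(-rT) = 0.96175071; exp(-qT) = 1.00000000
P = K * exp(-rT) * N(-d2) - S_0 * exp(-qT) * N(-d1)
N(-d1) = 0.62368851; N(-d2) = 0.68267160
P = 24.8000 * 0.96175071 * 0.68267160 - 22.3900 * 1.00000000 * 0.62368851 = 2.3183

Answer: Price = 2.3183


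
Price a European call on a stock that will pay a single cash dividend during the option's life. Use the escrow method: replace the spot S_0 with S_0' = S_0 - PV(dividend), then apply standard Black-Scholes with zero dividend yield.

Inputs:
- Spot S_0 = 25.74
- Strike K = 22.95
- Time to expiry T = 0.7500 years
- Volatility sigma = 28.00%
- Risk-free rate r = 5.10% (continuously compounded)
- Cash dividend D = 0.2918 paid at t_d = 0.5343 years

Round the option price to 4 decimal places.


Answer: Price = 4.3570

Derivation:
PV(D) = D * exp(-r * t_d) = 0.2918 * 0.97311861 = 0.28395601
S_0' = S_0 - PV(D) = 25.7400 - 0.28395601 = 25.45604399
d1 = (ln(S_0'/K) + (r + sigma^2/2)*T) / (sigma*sqrt(T)) = 0.70636852
d2 = d1 - sigma*sqrt(T) = 0.46388141
exp(-rT) = 0.96247229
N(d1) = 0.76002050; N(d2) = 0.67863364
C = S_0' * N(d1) - K * exp(-rT) * N(d2) = 25.45604399 * 0.76002050 - 22.9500 * 0.96247229 * 0.67863364 = 4.3570


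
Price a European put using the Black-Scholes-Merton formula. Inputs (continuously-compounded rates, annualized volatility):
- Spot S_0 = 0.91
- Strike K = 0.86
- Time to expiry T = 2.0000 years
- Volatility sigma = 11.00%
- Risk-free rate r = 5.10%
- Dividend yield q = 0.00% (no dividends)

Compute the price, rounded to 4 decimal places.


d1 = (ln(S/K) + (r - q + 0.5*sigma^2) * T) / (sigma * sqrt(T)) = 1.09673683
d2 = d1 - sigma * sqrt(T) = 0.94117333
exp(-rT) = 0.90302955; exp(-qT) = 1.00000000
P = K * exp(-rT) * N(-d2) - S_0 * exp(-qT) * N(-d1)
N(-d1) = 0.13637823; N(-d2) = 0.17330802
P = 0.8600 * 0.90302955 * 0.17330802 - 0.9100 * 1.00000000 * 0.13637823 = 0.0105

Answer: Price = 0.0105


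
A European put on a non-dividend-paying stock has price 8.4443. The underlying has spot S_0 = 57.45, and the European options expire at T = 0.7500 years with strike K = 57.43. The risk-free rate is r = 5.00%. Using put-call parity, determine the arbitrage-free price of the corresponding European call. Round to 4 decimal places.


Put-call parity: C - P = S_0 * exp(-qT) - K * exp(-rT).
S_0 * exp(-qT) = 57.4500 * 1.00000000 = 57.45000000
K * exp(-rT) = 57.4300 * 0.96319442 = 55.31625541
C = P + S*exp(-qT) - K*exp(-rT)
C = 8.4443 + 57.45000000 - 55.31625541 = 10.5780

Answer: Call price = 10.5780


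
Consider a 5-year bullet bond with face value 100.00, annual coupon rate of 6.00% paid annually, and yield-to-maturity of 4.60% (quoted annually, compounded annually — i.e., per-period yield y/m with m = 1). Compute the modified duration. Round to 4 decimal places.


Answer: Modified duration = 4.2856

Derivation:
Coupon per period c = face * coupon_rate / m = 6.000000
Periods per year m = 1; per-period yield y/m = 0.046000
Number of cashflows N = 5
Cashflows (t years, CF_t, discount factor 1/(1+y/m)^(m*t), PV):
  t = 1.0000: CF_t = 6.000000, DF = 0.956023, PV = 5.736138
  t = 2.0000: CF_t = 6.000000, DF = 0.913980, PV = 5.483879
  t = 3.0000: CF_t = 6.000000, DF = 0.873786, PV = 5.242714
  t = 4.0000: CF_t = 6.000000, DF = 0.835359, PV = 5.012155
  t = 5.0000: CF_t = 106.000000, DF = 0.798623, PV = 84.653992
Price P = sum_t PV_t = 106.128878
First compute Macaulay numerator sum_t t * PV_t:
  t * PV_t at t = 1.0000: 5.736138
  t * PV_t at t = 2.0000: 10.967758
  t * PV_t at t = 3.0000: 15.728143
  t * PV_t at t = 4.0000: 20.048621
  t * PV_t at t = 5.0000: 423.269960
Macaulay duration D = 475.750620 / 106.128878 = 4.482763
Modified duration = D / (1 + y/m) = 4.482763 / (1 + 0.046000) = 4.285624


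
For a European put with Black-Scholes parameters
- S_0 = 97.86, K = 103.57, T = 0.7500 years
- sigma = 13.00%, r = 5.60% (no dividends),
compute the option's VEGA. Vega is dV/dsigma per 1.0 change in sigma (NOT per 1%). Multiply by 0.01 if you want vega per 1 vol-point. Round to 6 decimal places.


d1 = -0.0743656169; d2 = -0.1869489194
phi(d1) = 0.3978406799; exp(-qT) = 1.0000000000; exp(-rT) = 0.9588697806
Vega = S * exp(-qT) * phi(d1) * sqrt(T) = 97.8600 * 1.0000000000 * 0.3978406799 * 0.8660254038 = 33.716698

Answer: Vega = 33.716698


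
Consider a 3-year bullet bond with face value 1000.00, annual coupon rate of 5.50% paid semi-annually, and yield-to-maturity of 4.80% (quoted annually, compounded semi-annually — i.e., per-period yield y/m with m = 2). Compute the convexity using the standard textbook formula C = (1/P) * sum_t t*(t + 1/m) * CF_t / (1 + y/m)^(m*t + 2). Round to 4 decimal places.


Answer: Convexity = 9.1645

Derivation:
Coupon per period c = face * coupon_rate / m = 27.500000
Periods per year m = 2; per-period yield y/m = 0.024000
Number of cashflows N = 6
Cashflows (t years, CF_t, discount factor 1/(1+y/m)^(m*t), PV):
  t = 0.5000: CF_t = 27.500000, DF = 0.976562, PV = 26.855469
  t = 1.0000: CF_t = 27.500000, DF = 0.953674, PV = 26.226044
  t = 1.5000: CF_t = 27.500000, DF = 0.931323, PV = 25.611371
  t = 2.0000: CF_t = 27.500000, DF = 0.909495, PV = 25.011104
  t = 2.5000: CF_t = 27.500000, DF = 0.888178, PV = 24.424907
  t = 3.0000: CF_t = 1027.500000, DF = 0.867362, PV = 891.214186
Price P = sum_t PV_t = 1019.343080
Convexity numerator sum_t t*(t + 1/m) * CF_t / (1+y/m)^(m*t + 2):
  t = 0.5000: term = 12.805685
  t = 1.0000: term = 37.516656
  t = 1.5000: term = 73.274720
  t = 2.0000: term = 119.262239
  t = 2.5000: term = 174.700545
  t = 3.0000: term = 8924.244834
Convexity = (1/P) * sum = 9341.804680 / 1019.343080 = 9.164534


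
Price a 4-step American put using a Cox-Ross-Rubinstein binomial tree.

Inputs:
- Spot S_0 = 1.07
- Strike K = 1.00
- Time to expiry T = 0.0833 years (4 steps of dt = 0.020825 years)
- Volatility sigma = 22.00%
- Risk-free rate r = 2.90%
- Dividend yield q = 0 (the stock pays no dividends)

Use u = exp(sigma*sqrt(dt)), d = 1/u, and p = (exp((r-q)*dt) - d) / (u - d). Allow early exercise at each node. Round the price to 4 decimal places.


dt = T/N = 0.020825
u = exp(sigma*sqrt(dt)) = 1.032257; d = 1/u = 0.968751
p = (exp((r-q)*dt) - d) / (u - d) = 0.501576
Discount per step: exp(-r*dt) = 0.999396
Stock lattice S(k, i) with i counting down-moves:
  k=0: S(0,0) = 1.0700
  k=1: S(1,0) = 1.1045; S(1,1) = 1.0366
  k=2: S(2,0) = 1.1401; S(2,1) = 1.0700; S(2,2) = 1.0042
  k=3: S(3,0) = 1.1769; S(3,1) = 1.1045; S(3,2) = 1.0366; S(3,3) = 0.9728
  k=4: S(4,0) = 1.2149; S(4,1) = 1.1401; S(4,2) = 1.0700; S(4,3) = 1.0042; S(4,4) = 0.9424
Terminal payoffs V(N, i) = max(K - S_T, 0):
  V(4,0) = 0.000000; V(4,1) = 0.000000; V(4,2) = 0.000000; V(4,3) = 0.000000; V(4,4) = 0.057607
Backward induction: V(k, i) = exp(-r*dt) * [p * V(k+1, i) + (1-p) * V(k+1, i+1)]; then take max(V_cont, immediate exercise) for American.
  V(3,0) = exp(-r*dt) * [p*0.000000 + (1-p)*0.000000] = 0.000000; exercise = 0.000000; V(3,0) = max -> 0.000000
  V(3,1) = exp(-r*dt) * [p*0.000000 + (1-p)*0.000000] = 0.000000; exercise = 0.000000; V(3,1) = max -> 0.000000
  V(3,2) = exp(-r*dt) * [p*0.000000 + (1-p)*0.000000] = 0.000000; exercise = 0.000000; V(3,2) = max -> 0.000000
  V(3,3) = exp(-r*dt) * [p*0.000000 + (1-p)*0.057607] = 0.028695; exercise = 0.027208; V(3,3) = max -> 0.028695
  V(2,0) = exp(-r*dt) * [p*0.000000 + (1-p)*0.000000] = 0.000000; exercise = 0.000000; V(2,0) = max -> 0.000000
  V(2,1) = exp(-r*dt) * [p*0.000000 + (1-p)*0.000000] = 0.000000; exercise = 0.000000; V(2,1) = max -> 0.000000
  V(2,2) = exp(-r*dt) * [p*0.000000 + (1-p)*0.028695] = 0.014294; exercise = 0.000000; V(2,2) = max -> 0.014294
  V(1,0) = exp(-r*dt) * [p*0.000000 + (1-p)*0.000000] = 0.000000; exercise = 0.000000; V(1,0) = max -> 0.000000
  V(1,1) = exp(-r*dt) * [p*0.000000 + (1-p)*0.014294] = 0.007120; exercise = 0.000000; V(1,1) = max -> 0.007120
  V(0,0) = exp(-r*dt) * [p*0.000000 + (1-p)*0.007120] = 0.003547; exercise = 0.000000; V(0,0) = max -> 0.003547

Answer: Price = V(0,0) = 0.0035


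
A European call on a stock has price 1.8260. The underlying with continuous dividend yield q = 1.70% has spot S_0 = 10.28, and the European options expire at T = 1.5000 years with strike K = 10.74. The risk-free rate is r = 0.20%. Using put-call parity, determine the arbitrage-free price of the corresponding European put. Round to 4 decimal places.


Answer: Put price = 2.5127

Derivation:
Put-call parity: C - P = S_0 * exp(-qT) - K * exp(-rT).
S_0 * exp(-qT) = 10.2800 * 0.97482238 = 10.02117406
K * exp(-rT) = 10.7400 * 0.99700450 = 10.70782828
P = C - S*exp(-qT) + K*exp(-rT)
P = 1.8260 - 10.02117406 + 10.70782828 = 2.5127


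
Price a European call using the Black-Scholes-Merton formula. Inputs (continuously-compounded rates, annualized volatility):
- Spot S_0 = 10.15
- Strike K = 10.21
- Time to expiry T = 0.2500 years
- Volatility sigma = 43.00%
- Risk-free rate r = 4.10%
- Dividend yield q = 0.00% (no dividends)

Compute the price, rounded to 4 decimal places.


d1 = (ln(S/K) + (r - q + 0.5*sigma^2) * T) / (sigma * sqrt(T)) = 0.12776081
d2 = d1 - sigma * sqrt(T) = -0.08723919
exp(-rT) = 0.98980235; exp(-qT) = 1.00000000
C = S_0 * exp(-qT) * N(d1) - K * exp(-rT) * N(d2)
N(d1) = 0.55083087; N(d2) = 0.46524069
C = 10.1500 * 1.00000000 * 0.55083087 - 10.2100 * 0.98980235 * 0.46524069 = 0.8893

Answer: Price = 0.8893


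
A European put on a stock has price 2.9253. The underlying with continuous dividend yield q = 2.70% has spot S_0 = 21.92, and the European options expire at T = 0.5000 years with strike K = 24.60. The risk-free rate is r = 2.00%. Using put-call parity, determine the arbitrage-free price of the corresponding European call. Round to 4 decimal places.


Answer: Call price = 0.1961

Derivation:
Put-call parity: C - P = S_0 * exp(-qT) - K * exp(-rT).
S_0 * exp(-qT) = 21.9200 * 0.98659072 = 21.62606850
K * exp(-rT) = 24.6000 * 0.99004983 = 24.35522591
C = P + S*exp(-qT) - K*exp(-rT)
C = 2.9253 + 21.62606850 - 24.35522591 = 0.1961


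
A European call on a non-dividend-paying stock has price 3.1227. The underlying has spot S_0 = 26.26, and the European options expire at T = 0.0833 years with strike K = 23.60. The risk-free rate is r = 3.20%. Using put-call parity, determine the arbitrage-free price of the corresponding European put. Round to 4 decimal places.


Put-call parity: C - P = S_0 * exp(-qT) - K * exp(-rT).
S_0 * exp(-qT) = 26.2600 * 1.00000000 = 26.26000000
K * exp(-rT) = 23.6000 * 0.99733795 = 23.53717561
P = C - S*exp(-qT) + K*exp(-rT)
P = 3.1227 - 26.26000000 + 23.53717561 = 0.3999

Answer: Put price = 0.3999


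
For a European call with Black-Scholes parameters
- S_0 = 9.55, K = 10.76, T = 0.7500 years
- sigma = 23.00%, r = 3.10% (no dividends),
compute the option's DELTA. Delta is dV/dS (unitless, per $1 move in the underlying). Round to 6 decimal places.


d1 = -0.3825919510; d2 = -0.5817777939
phi(d1) = 0.3707872490; exp(-qT) = 1.0000000000; exp(-rT) = 0.9770181987
N(d1) = 0.3510111696
Delta = exp(-qT) * N(d1) = 1.0000000000 * 0.3510111696 = 0.351011

Answer: Delta = 0.351011


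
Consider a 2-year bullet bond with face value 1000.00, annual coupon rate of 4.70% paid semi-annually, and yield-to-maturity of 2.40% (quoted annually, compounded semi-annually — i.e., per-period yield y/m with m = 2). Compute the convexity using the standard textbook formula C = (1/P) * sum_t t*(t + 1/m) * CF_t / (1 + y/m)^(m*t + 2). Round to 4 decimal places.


Coupon per period c = face * coupon_rate / m = 23.500000
Periods per year m = 2; per-period yield y/m = 0.012000
Number of cashflows N = 4
Cashflows (t years, CF_t, discount factor 1/(1+y/m)^(m*t), PV):
  t = 0.5000: CF_t = 23.500000, DF = 0.988142, PV = 23.221344
  t = 1.0000: CF_t = 23.500000, DF = 0.976425, PV = 22.945992
  t = 1.5000: CF_t = 23.500000, DF = 0.964847, PV = 22.673905
  t = 2.0000: CF_t = 1023.500000, DF = 0.953406, PV = 975.811197
Price P = sum_t PV_t = 1044.652438
Convexity numerator sum_t t*(t + 1/m) * CF_t / (1+y/m)^(m*t + 2):
  t = 0.5000: term = 11.336953
  t = 1.0000: term = 33.607567
  t = 1.5000: term = 66.418116
  t = 2.0000: term = 4764.033166
Convexity = (1/P) * sum = 4875.395802 / 1044.652438 = 4.667003

Answer: Convexity = 4.6670


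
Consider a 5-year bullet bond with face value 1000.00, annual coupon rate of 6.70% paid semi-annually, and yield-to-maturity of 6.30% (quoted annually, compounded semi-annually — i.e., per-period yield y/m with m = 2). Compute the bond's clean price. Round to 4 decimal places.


Coupon per period c = face * coupon_rate / m = 33.500000
Periods per year m = 2; per-period yield y/m = 0.031500
Number of cashflows N = 10
Cashflows (t years, CF_t, discount factor 1/(1+y/m)^(m*t), PV):
  t = 0.5000: CF_t = 33.500000, DF = 0.969462, PV = 32.476975
  t = 1.0000: CF_t = 33.500000, DF = 0.939856, PV = 31.485192
  t = 1.5000: CF_t = 33.500000, DF = 0.911155, PV = 30.523695
  t = 2.0000: CF_t = 33.500000, DF = 0.883330, PV = 29.591561
  t = 2.5000: CF_t = 33.500000, DF = 0.856355, PV = 28.687893
  t = 3.0000: CF_t = 33.500000, DF = 0.830204, PV = 27.811820
  t = 3.5000: CF_t = 33.500000, DF = 0.804851, PV = 26.962501
  t = 4.0000: CF_t = 33.500000, DF = 0.780272, PV = 26.139119
  t = 4.5000: CF_t = 33.500000, DF = 0.756444, PV = 25.340881
  t = 5.0000: CF_t = 1033.500000, DF = 0.733344, PV = 757.910909
Price P = sum_t PV_t = 1016.930547

Answer: Price = 1016.9305


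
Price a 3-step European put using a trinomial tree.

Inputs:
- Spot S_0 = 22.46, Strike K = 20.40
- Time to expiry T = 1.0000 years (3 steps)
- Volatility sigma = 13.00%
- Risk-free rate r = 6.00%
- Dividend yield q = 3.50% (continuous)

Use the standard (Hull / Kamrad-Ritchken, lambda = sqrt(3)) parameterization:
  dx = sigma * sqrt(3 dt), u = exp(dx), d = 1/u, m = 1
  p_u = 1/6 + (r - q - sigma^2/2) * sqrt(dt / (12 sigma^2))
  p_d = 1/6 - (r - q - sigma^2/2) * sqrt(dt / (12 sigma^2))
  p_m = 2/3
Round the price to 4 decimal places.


Answer: Price = V(0,0) = 0.2693

Derivation:
dt = T/N = 0.333333; dx = sigma*sqrt(3*dt) = 0.130000
u = exp(dx) = 1.138828; d = 1/u = 0.878095
p_u = 0.187885, p_m = 0.666667, p_d = 0.145449
Discount per step: exp(-r*dt) = 0.980199
Stock lattice S(k, j) with j the centered position index:
  k=0: S(0,+0) = 22.4600
  k=1: S(1,-1) = 19.7220; S(1,+0) = 22.4600; S(1,+1) = 25.5781
  k=2: S(2,-2) = 17.3178; S(2,-1) = 19.7220; S(2,+0) = 22.4600; S(2,+1) = 25.5781; S(2,+2) = 29.1290
  k=3: S(3,-3) = 15.2067; S(3,-2) = 17.3178; S(3,-1) = 19.7220; S(3,+0) = 22.4600; S(3,+1) = 25.5781; S(3,+2) = 29.1290; S(3,+3) = 33.1730
Terminal payoffs V(N, j) = max(K - S_T, 0):
  V(3,-3) = 5.193303; V(3,-2) = 3.082181; V(3,-1) = 0.677977; V(3,+0) = 0.000000; V(3,+1) = 0.000000; V(3,+2) = 0.000000; V(3,+3) = 0.000000
Backward induction: V(k, j) = exp(-r*dt) * [p_u * V(k+1, j+1) + p_m * V(k+1, j) + p_d * V(k+1, j-1)]
  V(2,-2) = exp(-r*dt) * [p_u*0.677977 + p_m*3.082181 + p_d*5.193303] = 2.879361
  V(2,-1) = exp(-r*dt) * [p_u*0.000000 + p_m*0.677977 + p_d*3.082181] = 0.882457
  V(2,+0) = exp(-r*dt) * [p_u*0.000000 + p_m*0.000000 + p_d*0.677977] = 0.096658
  V(2,+1) = exp(-r*dt) * [p_u*0.000000 + p_m*0.000000 + p_d*0.000000] = 0.000000
  V(2,+2) = exp(-r*dt) * [p_u*0.000000 + p_m*0.000000 + p_d*0.000000] = 0.000000
  V(1,-1) = exp(-r*dt) * [p_u*0.096658 + p_m*0.882457 + p_d*2.879361] = 1.004963
  V(1,+0) = exp(-r*dt) * [p_u*0.000000 + p_m*0.096658 + p_d*0.882457] = 0.188974
  V(1,+1) = exp(-r*dt) * [p_u*0.000000 + p_m*0.000000 + p_d*0.096658] = 0.013780
  V(0,+0) = exp(-r*dt) * [p_u*0.013780 + p_m*0.188974 + p_d*1.004963] = 0.269302


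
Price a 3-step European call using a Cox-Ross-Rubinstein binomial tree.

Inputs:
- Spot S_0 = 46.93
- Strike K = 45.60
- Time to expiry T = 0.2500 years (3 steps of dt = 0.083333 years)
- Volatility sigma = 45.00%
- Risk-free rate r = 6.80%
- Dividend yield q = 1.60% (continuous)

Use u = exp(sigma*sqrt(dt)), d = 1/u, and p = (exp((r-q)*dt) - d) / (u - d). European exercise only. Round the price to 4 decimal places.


dt = T/N = 0.083333
u = exp(sigma*sqrt(dt)) = 1.138719; d = 1/u = 0.878180
p = (exp((r-q)*dt) - d) / (u - d) = 0.484238
Discount per step: exp(-r*dt) = 0.994349
Stock lattice S(k, i) with i counting down-moves:
  k=0: S(0,0) = 46.9300
  k=1: S(1,0) = 53.4401; S(1,1) = 41.2130
  k=2: S(2,0) = 60.8532; S(2,1) = 46.9300; S(2,2) = 36.1924
  k=3: S(3,0) = 69.2947; S(3,1) = 53.4401; S(3,2) = 41.2130; S(3,3) = 31.7834
Terminal payoffs V(N, i) = max(S_T - K, 0):
  V(3,0) = 23.694710; V(3,1) = 7.840075; V(3,2) = 0.000000; V(3,3) = 0.000000
Backward induction: V(k, i) = exp(-r*dt) * [p * V(k+1, i) + (1-p) * V(k+1, i+1)].
  V(2,0) = exp(-r*dt) * [p*23.694710 + (1-p)*7.840075] = 15.429807
  V(2,1) = exp(-r*dt) * [p*7.840075 + (1-p)*0.000000] = 3.775009
  V(2,2) = exp(-r*dt) * [p*0.000000 + (1-p)*0.000000] = 0.000000
  V(1,0) = exp(-r*dt) * [p*15.429807 + (1-p)*3.775009] = 9.365482
  V(1,1) = exp(-r*dt) * [p*3.775009 + (1-p)*0.000000] = 1.817673
  V(0,0) = exp(-r*dt) * [p*9.365482 + (1-p)*1.817673] = 5.441685

Answer: Price = V(0,0) = 5.4417


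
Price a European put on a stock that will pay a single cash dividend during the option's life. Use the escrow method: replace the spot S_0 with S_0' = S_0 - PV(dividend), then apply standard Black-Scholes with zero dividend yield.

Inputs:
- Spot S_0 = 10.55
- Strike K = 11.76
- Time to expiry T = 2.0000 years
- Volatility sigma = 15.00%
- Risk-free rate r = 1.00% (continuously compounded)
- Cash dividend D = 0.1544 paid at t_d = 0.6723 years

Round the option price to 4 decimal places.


PV(D) = D * exp(-r * t_d) = 0.1544 * 0.99329955 = 0.15336545
S_0' = S_0 - PV(D) = 10.5500 - 0.15336545 = 10.39663455
d1 = (ln(S_0'/K) + (r + sigma^2/2)*T) / (sigma*sqrt(T)) = -0.38052617
d2 = d1 - sigma*sqrt(T) = -0.59265820
exp(-rT) = 0.98019867
N(-d1) = 0.64822256; N(-d2) = 0.72329504
P = K * exp(-rT) * N(-d2) - S_0' * N(-d1) = 11.7600 * 0.98019867 * 0.72329504 - 10.39663455 * 0.64822256 = 1.5982

Answer: Price = 1.5982


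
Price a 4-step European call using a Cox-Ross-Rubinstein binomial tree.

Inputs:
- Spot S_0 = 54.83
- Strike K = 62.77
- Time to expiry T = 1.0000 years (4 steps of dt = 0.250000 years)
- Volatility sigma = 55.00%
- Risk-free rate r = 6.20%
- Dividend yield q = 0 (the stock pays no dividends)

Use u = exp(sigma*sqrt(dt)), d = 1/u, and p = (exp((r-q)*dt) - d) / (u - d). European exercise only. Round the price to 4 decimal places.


Answer: Price = V(0,0) = 10.6476

Derivation:
dt = T/N = 0.250000
u = exp(sigma*sqrt(dt)) = 1.316531; d = 1/u = 0.759572
p = (exp((r-q)*dt) - d) / (u - d) = 0.459727
Discount per step: exp(-r*dt) = 0.984620
Stock lattice S(k, i) with i counting down-moves:
  k=0: S(0,0) = 54.8300
  k=1: S(1,0) = 72.1854; S(1,1) = 41.6473
  k=2: S(2,0) = 95.0343; S(2,1) = 54.8300; S(2,2) = 31.6342
  k=3: S(3,0) = 125.1155; S(3,1) = 72.1854; S(3,2) = 41.6473; S(3,3) = 24.0284
  k=4: S(4,0) = 164.7184; S(4,1) = 95.0343; S(4,2) = 54.8300; S(4,3) = 31.6342; S(4,4) = 18.2513
Terminal payoffs V(N, i) = max(S_T - K, 0):
  V(4,0) = 101.948423; V(4,1) = 32.264263; V(4,2) = 0.000000; V(4,3) = 0.000000; V(4,4) = 0.000000
Backward induction: V(k, i) = exp(-r*dt) * [p * V(k+1, i) + (1-p) * V(k+1, i+1)].
  V(3,0) = exp(-r*dt) * [p*101.948423 + (1-p)*32.264263] = 63.310956
  V(3,1) = exp(-r*dt) * [p*32.264263 + (1-p)*0.000000] = 14.604603
  V(3,2) = exp(-r*dt) * [p*0.000000 + (1-p)*0.000000] = 0.000000
  V(3,3) = exp(-r*dt) * [p*0.000000 + (1-p)*0.000000] = 0.000000
  V(2,0) = exp(-r*dt) * [p*63.310956 + (1-p)*14.604603] = 36.427186
  V(2,1) = exp(-r*dt) * [p*14.604603 + (1-p)*0.000000] = 6.610857
  V(2,2) = exp(-r*dt) * [p*0.000000 + (1-p)*0.000000] = 0.000000
  V(1,0) = exp(-r*dt) * [p*36.427186 + (1-p)*6.610857] = 20.005710
  V(1,1) = exp(-r*dt) * [p*6.610857 + (1-p)*0.000000] = 2.992442
  V(0,0) = exp(-r*dt) * [p*20.005710 + (1-p)*2.992442] = 10.647570


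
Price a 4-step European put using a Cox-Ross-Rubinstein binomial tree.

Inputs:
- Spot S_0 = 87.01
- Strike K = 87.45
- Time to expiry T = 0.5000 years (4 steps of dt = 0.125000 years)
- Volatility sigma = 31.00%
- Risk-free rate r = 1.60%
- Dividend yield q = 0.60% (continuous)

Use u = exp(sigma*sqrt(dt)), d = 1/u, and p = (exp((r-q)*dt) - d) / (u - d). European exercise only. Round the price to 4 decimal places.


dt = T/N = 0.125000
u = exp(sigma*sqrt(dt)) = 1.115833; d = 1/u = 0.896191
p = (exp((r-q)*dt) - d) / (u - d) = 0.478322
Discount per step: exp(-r*dt) = 0.998002
Stock lattice S(k, i) with i counting down-moves:
  k=0: S(0,0) = 87.0100
  k=1: S(1,0) = 97.0887; S(1,1) = 77.9776
  k=2: S(2,0) = 108.3348; S(2,1) = 87.0100; S(2,2) = 69.8828
  k=3: S(3,0) = 120.8836; S(3,1) = 97.0887; S(3,2) = 77.9776; S(3,3) = 62.6284
  k=4: S(4,0) = 134.8859; S(4,1) = 108.3348; S(4,2) = 87.0100; S(4,3) = 69.8828; S(4,4) = 56.1270
Terminal payoffs V(N, i) = max(K - S_T, 0):
  V(4,0) = 0.000000; V(4,1) = 0.000000; V(4,2) = 0.440000; V(4,3) = 17.567172; V(4,4) = 31.323007
Backward induction: V(k, i) = exp(-r*dt) * [p * V(k+1, i) + (1-p) * V(k+1, i+1)].
  V(3,0) = exp(-r*dt) * [p*0.000000 + (1-p)*0.000000] = 0.000000
  V(3,1) = exp(-r*dt) * [p*0.000000 + (1-p)*0.440000] = 0.229080
  V(3,2) = exp(-r*dt) * [p*0.440000 + (1-p)*17.567172] = 9.356144
  V(3,3) = exp(-r*dt) * [p*17.567172 + (1-p)*31.323007] = 24.693857
  V(2,0) = exp(-r*dt) * [p*0.000000 + (1-p)*0.229080] = 0.119267
  V(2,1) = exp(-r*dt) * [p*0.229080 + (1-p)*9.356144] = 4.980501
  V(2,2) = exp(-r*dt) * [p*9.356144 + (1-p)*24.693857] = 17.322816
  V(1,0) = exp(-r*dt) * [p*0.119267 + (1-p)*4.980501] = 2.649962
  V(1,1) = exp(-r*dt) * [p*4.980501 + (1-p)*17.322816] = 11.396404
  V(0,0) = exp(-r*dt) * [p*2.649962 + (1-p)*11.396404] = 7.198381

Answer: Price = V(0,0) = 7.1984


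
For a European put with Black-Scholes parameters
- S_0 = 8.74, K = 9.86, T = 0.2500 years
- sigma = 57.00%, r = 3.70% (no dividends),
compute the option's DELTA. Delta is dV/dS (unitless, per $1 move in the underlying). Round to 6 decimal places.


Answer: Delta = -0.597978

Derivation:
d1 = -0.2481174700; d2 = -0.5331174700
phi(d1) = 0.3868494527; exp(-qT) = 1.0000000000; exp(-rT) = 0.9907926496
N(-d1) = 0.5979782405
Delta = -exp(-qT) * N(-d1) = -1.0000000000 * 0.5979782405 = -0.597978


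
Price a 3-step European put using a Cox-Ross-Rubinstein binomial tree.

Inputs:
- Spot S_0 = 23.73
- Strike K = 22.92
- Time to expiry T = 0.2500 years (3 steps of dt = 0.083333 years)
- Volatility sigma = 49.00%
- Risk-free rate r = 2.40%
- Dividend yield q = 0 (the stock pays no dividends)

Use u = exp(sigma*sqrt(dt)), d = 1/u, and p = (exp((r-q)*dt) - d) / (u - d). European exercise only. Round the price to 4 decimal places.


dt = T/N = 0.083333
u = exp(sigma*sqrt(dt)) = 1.151944; d = 1/u = 0.868098
p = (exp((r-q)*dt) - d) / (u - d) = 0.471749
Discount per step: exp(-r*dt) = 0.998002
Stock lattice S(k, i) with i counting down-moves:
  k=0: S(0,0) = 23.7300
  k=1: S(1,0) = 27.3356; S(1,1) = 20.6000
  k=2: S(2,0) = 31.4891; S(2,1) = 23.7300; S(2,2) = 17.8828
  k=3: S(3,0) = 36.2737; S(3,1) = 27.3356; S(3,2) = 20.6000; S(3,3) = 15.5240
Terminal payoffs V(N, i) = max(K - S_T, 0):
  V(3,0) = 0.000000; V(3,1) = 0.000000; V(3,2) = 2.320038; V(3,3) = 7.395994
Backward induction: V(k, i) = exp(-r*dt) * [p * V(k+1, i) + (1-p) * V(k+1, i+1)].
  V(2,0) = exp(-r*dt) * [p*0.000000 + (1-p)*0.000000] = 0.000000
  V(2,1) = exp(-r*dt) * [p*0.000000 + (1-p)*2.320038] = 1.223113
  V(2,2) = exp(-r*dt) * [p*2.320038 + (1-p)*7.395994] = 4.991422
  V(1,0) = exp(-r*dt) * [p*0.000000 + (1-p)*1.223113] = 0.644819
  V(1,1) = exp(-r*dt) * [p*1.223113 + (1-p)*4.991422] = 3.207304
  V(0,0) = exp(-r*dt) * [p*0.644819 + (1-p)*3.207304] = 1.994461

Answer: Price = V(0,0) = 1.9945
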